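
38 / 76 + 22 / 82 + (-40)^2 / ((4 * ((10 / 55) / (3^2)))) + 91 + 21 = 1632847 / 82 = 19912.77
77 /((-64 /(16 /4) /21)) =-1617 /16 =-101.06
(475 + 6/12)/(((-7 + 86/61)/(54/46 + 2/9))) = -5588393/47058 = -118.76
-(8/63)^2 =-64/3969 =-0.02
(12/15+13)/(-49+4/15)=-207/731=-0.28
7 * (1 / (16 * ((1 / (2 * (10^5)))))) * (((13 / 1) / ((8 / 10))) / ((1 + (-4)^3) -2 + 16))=-203125 / 7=-29017.86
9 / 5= 1.80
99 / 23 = 4.30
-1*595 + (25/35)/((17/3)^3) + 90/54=-593.33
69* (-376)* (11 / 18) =-15854.67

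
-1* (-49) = 49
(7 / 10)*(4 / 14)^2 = 2 / 35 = 0.06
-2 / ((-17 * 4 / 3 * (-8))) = -3 / 272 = -0.01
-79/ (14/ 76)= -3002/ 7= -428.86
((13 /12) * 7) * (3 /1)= 91 /4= 22.75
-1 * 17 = -17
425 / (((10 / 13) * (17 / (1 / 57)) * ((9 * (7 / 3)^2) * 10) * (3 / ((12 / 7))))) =13 / 19551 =0.00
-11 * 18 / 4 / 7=-99 / 14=-7.07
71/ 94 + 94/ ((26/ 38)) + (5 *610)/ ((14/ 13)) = 25407799/ 8554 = 2970.28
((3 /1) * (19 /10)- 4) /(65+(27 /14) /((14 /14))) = 119 /4685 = 0.03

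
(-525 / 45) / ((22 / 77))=-245 / 6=-40.83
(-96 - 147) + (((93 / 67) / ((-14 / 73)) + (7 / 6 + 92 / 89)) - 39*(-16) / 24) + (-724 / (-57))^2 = -8232301939 / 135616509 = -60.70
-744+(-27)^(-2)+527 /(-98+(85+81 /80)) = -550872265 /699111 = -787.96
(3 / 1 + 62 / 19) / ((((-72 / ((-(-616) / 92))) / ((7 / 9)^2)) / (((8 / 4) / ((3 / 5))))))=-2244935 / 1911438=-1.17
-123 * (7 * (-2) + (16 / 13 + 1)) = 1447.62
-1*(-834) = 834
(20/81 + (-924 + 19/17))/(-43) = 1270469/59211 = 21.46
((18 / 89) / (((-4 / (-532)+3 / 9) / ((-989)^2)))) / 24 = 1170810837 / 48416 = 24182.31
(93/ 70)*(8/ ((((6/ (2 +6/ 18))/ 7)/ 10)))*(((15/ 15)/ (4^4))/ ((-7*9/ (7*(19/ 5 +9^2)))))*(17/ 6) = -195517/ 6480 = -30.17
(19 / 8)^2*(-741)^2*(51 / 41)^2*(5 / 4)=2577828224205 / 430336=5990268.59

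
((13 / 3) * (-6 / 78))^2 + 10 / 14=52 / 63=0.83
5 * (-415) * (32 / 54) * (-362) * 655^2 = 5156194060000 / 27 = 190970150370.37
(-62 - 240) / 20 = -151 / 10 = -15.10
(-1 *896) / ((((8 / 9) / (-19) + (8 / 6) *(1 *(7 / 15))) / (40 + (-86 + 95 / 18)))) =7799120 / 123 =63407.48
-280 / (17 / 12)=-3360 / 17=-197.65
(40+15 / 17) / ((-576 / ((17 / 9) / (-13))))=695 / 67392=0.01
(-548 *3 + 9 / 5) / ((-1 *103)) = 8211 / 515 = 15.94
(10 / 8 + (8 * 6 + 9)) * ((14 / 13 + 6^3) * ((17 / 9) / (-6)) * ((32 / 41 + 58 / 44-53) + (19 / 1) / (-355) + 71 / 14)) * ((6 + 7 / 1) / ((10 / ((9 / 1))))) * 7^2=1005908885766463 / 9606300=104713457.39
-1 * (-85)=85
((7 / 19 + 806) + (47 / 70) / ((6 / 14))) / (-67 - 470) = -460523 / 306090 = -1.50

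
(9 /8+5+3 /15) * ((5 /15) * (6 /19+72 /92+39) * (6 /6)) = 64251 /760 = 84.54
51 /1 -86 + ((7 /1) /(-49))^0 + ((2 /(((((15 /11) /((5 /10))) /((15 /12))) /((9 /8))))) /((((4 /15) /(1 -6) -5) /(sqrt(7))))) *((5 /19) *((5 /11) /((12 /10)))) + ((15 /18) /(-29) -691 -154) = -152951 /174 -9375 *sqrt(7) /460864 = -879.08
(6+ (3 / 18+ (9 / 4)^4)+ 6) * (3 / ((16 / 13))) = 377351 / 4096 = 92.13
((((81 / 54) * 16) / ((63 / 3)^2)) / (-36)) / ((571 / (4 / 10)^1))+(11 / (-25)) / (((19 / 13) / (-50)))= 1080269114 / 71766135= 15.05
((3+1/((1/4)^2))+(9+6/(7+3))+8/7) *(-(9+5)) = -2082/5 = -416.40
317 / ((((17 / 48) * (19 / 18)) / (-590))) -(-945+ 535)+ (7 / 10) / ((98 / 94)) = -11302289119 / 22610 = -499880.10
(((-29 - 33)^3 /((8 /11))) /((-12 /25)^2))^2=41948416172265625 /20736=2022975316949.54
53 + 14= 67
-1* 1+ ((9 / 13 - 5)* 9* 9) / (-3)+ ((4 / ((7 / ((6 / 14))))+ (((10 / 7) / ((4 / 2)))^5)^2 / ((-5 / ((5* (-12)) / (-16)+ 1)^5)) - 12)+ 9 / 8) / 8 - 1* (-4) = 3486229573294045 / 30082484117504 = 115.89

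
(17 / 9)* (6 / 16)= 17 / 24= 0.71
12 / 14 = 6 / 7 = 0.86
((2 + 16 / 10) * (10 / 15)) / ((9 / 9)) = 12 / 5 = 2.40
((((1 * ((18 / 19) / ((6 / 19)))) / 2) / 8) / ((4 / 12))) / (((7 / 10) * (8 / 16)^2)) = 3.21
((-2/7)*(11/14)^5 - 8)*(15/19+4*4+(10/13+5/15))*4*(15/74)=-72067282405/614396692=-117.30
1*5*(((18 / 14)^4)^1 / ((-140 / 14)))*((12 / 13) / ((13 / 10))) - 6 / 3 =-1205198 / 405769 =-2.97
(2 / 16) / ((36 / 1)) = 1 / 288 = 0.00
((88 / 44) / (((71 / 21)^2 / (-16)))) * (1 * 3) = -42336 / 5041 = -8.40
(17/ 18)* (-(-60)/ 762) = 85/ 1143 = 0.07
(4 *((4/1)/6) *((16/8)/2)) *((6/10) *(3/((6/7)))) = 28/5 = 5.60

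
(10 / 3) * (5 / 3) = 50 / 9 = 5.56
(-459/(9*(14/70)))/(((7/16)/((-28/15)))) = 1088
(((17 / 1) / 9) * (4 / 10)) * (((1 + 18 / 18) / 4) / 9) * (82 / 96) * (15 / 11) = 697 / 14256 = 0.05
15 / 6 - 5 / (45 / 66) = -29 / 6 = -4.83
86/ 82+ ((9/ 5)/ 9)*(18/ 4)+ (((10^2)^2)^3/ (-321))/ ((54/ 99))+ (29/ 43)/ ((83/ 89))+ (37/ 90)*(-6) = -8048094999710722183/ 1409148270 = -5711318795.23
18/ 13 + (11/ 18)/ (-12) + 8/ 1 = 9.33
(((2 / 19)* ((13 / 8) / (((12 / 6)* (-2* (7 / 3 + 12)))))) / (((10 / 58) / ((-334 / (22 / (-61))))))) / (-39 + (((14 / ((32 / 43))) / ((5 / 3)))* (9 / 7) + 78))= -0.30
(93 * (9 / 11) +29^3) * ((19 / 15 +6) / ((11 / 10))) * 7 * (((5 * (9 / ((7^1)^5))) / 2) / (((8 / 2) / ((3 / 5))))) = 66000699 / 290521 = 227.18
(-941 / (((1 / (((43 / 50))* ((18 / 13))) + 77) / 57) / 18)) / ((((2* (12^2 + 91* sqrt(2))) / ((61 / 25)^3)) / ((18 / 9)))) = -1526546224125036 / 245581203125 + 3858769622093841* sqrt(2) / 982324812500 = -660.74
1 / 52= 0.02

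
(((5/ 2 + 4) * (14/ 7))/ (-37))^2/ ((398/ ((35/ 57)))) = 5915/ 31057134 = 0.00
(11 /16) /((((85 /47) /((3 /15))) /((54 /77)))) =1269 /23800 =0.05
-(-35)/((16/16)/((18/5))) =126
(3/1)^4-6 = 75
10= 10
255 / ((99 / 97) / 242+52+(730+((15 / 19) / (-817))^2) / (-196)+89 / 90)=578261794969851300 / 111726112253671451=5.18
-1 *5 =-5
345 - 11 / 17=5854 / 17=344.35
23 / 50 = 0.46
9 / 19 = 0.47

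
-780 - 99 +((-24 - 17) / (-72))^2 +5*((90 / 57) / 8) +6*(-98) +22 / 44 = -144315245 / 98496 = -1465.19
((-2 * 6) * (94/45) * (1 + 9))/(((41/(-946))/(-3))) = -711392/41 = -17351.02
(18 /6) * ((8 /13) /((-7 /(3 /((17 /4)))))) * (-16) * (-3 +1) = -9216 /1547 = -5.96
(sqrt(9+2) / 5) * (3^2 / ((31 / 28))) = 252 * sqrt(11) / 155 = 5.39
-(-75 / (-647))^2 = -5625 / 418609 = -0.01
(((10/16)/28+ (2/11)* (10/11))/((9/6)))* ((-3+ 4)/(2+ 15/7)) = 1695/56144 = 0.03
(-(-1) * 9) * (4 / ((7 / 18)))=648 / 7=92.57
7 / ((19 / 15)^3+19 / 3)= 23625 / 28234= 0.84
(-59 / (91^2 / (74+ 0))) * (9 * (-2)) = 78588 / 8281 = 9.49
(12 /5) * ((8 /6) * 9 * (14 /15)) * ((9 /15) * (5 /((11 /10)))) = 4032 /55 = 73.31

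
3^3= 27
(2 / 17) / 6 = 1 / 51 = 0.02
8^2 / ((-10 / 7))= -224 / 5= -44.80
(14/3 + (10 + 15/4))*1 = 221/12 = 18.42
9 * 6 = 54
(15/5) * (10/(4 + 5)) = 10/3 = 3.33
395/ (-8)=-395/ 8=-49.38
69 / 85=0.81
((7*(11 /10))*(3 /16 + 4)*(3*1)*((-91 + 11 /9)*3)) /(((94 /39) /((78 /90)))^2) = -14881966099 /4418000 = -3368.48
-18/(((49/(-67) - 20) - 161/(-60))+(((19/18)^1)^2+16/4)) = 488430/350959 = 1.39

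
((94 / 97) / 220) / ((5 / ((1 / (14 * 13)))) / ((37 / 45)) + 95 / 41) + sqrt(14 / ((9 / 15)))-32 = -574460778301 / 17951901550 + sqrt(210) / 3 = -27.17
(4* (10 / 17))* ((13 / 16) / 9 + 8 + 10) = 42.57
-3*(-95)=285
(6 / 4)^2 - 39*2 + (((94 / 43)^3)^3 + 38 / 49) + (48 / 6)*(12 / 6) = 106497513235430905747 / 98508151939621228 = 1081.10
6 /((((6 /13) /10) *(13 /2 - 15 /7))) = 1820 /61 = 29.84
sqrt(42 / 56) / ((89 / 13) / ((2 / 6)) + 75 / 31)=403 *sqrt(3) / 18504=0.04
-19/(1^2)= -19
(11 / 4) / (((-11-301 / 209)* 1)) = -2299 / 10400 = -0.22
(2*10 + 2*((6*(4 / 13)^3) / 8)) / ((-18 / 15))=-110090 / 6591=-16.70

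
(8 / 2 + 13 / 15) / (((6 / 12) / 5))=146 / 3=48.67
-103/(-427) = 103/427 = 0.24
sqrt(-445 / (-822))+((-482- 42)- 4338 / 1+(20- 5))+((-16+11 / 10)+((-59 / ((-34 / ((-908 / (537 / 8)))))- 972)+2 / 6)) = -178229727 / 30430+sqrt(365790) / 822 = -5856.30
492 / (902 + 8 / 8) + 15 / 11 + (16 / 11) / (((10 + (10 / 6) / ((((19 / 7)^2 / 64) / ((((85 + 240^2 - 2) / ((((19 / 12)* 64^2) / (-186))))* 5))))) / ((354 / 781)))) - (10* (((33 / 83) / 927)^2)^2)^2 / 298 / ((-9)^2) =73264334616738520133030619013801140382832190737397310583 / 38388813372261257651412171160258382660893643671074964545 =1.91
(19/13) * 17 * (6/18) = 323/39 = 8.28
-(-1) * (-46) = -46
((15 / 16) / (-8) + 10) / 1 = 1265 / 128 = 9.88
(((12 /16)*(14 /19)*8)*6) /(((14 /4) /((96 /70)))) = 6912 /665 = 10.39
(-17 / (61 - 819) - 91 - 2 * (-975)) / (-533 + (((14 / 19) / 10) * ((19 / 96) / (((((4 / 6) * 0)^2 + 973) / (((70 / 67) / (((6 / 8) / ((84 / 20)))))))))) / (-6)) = -2362196071260 / 677264847331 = -3.49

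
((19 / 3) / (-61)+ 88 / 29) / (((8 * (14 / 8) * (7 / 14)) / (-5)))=-77765 / 37149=-2.09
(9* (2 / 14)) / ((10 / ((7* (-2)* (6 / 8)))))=-27 / 20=-1.35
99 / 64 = 1.55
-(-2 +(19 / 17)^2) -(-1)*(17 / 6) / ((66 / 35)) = 257887 / 114444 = 2.25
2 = 2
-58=-58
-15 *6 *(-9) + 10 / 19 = 810.53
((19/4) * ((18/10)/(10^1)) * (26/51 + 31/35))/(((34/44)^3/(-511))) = -13795882881/10440125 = -1321.43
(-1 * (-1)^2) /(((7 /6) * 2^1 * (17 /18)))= -54 /119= -0.45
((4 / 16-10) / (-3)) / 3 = 13 / 12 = 1.08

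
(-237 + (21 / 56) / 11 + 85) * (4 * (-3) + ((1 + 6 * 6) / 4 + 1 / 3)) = 387817 / 1056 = 367.25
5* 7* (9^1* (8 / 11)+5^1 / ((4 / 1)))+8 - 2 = 12269 / 44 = 278.84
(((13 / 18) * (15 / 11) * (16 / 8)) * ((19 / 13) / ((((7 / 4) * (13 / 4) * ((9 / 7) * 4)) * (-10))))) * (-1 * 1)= 0.01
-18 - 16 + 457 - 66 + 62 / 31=359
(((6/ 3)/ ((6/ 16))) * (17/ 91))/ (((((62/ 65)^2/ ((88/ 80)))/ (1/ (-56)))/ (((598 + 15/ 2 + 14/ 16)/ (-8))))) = 401115/ 246016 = 1.63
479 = 479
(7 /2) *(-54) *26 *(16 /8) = -9828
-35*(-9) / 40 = 7.88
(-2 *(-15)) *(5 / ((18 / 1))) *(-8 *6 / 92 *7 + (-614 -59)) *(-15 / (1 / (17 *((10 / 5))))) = 66142750 / 23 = 2875771.74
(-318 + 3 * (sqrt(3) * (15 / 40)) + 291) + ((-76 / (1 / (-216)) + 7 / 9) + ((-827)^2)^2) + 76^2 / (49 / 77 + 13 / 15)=9 * sqrt(3) / 8 + 130504732339357 / 279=467758897275.63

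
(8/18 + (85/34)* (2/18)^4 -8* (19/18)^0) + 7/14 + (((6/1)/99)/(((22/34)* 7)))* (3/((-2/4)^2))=-38314487/5557167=-6.89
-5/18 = -0.28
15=15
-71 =-71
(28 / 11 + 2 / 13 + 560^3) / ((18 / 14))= 19532402078 / 143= 136590224.32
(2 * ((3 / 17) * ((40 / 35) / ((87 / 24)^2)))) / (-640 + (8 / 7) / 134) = -17152 / 357610861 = -0.00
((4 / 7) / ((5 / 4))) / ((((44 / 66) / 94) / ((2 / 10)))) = 2256 / 175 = 12.89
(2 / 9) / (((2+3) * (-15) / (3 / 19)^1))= -2 / 4275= -0.00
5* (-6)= -30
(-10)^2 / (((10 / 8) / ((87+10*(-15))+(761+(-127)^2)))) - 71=1346089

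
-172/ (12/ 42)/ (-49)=86/ 7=12.29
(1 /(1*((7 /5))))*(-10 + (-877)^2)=3845595 /7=549370.71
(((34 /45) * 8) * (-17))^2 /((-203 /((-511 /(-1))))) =-1560840448 /58725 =-26578.81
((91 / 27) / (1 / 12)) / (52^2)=7 / 468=0.01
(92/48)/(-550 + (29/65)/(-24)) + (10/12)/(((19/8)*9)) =15626710/440168877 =0.04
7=7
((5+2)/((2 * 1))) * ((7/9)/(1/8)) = 196/9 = 21.78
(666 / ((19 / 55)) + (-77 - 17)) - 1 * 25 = 1808.89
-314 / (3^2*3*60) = -157 / 810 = -0.19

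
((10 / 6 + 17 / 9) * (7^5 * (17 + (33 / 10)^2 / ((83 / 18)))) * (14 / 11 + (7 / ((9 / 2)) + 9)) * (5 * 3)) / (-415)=-25302204639152 / 51150825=-494658.78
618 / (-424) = -309 / 212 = -1.46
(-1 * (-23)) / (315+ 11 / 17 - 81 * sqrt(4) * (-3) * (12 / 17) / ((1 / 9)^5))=391 / 344379134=0.00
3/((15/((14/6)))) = 7/15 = 0.47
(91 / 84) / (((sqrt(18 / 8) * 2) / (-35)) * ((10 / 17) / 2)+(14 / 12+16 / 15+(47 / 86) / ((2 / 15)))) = 25585 / 148951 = 0.17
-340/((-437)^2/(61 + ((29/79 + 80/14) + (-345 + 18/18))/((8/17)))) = 247087265/211211714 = 1.17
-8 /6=-1.33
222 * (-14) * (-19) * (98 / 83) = 5787096 / 83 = 69724.05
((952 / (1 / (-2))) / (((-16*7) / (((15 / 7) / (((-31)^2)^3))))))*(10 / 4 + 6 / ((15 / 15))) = 4335 / 12425051534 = 0.00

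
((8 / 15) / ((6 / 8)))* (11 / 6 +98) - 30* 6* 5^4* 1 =-15177916 / 135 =-112429.01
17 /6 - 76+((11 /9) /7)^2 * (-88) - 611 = -5452211 /7938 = -686.85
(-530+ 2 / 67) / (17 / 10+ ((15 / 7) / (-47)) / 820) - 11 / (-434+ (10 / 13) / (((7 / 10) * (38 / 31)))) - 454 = -1601732785210415 / 2091766963212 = -765.73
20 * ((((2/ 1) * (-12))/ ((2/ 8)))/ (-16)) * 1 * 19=2280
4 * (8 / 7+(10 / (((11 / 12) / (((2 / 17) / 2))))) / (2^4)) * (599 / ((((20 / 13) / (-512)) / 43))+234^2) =-263776866392 / 6545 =-40302042.23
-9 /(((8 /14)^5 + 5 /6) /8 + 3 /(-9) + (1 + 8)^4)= -7260624 /5292816163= -0.00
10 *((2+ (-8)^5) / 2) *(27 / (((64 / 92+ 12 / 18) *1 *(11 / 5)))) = -763038225 / 517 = -1475895.99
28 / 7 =4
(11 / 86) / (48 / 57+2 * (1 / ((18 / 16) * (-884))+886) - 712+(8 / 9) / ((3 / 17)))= 113373 / 944762288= 0.00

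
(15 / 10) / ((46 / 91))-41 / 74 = 8215 / 3404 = 2.41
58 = 58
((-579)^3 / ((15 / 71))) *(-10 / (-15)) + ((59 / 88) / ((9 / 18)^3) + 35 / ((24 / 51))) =-269503333731 / 440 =-612507576.66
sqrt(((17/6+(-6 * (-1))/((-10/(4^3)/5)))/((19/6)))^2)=1135/19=59.74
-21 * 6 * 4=-504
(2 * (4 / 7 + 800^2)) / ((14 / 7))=4480004 / 7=640000.57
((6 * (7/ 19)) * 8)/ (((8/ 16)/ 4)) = 2688/ 19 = 141.47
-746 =-746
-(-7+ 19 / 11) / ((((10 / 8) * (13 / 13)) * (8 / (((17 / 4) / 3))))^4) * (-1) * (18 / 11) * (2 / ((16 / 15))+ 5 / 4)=-2422109 / 223027200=-0.01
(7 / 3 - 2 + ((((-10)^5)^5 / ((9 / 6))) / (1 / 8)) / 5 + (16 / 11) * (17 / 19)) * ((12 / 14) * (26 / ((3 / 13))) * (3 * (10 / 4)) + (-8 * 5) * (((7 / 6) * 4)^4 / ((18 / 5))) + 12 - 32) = 106501622857142857142857126534750 / 2187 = 48697587040303089685805730000.00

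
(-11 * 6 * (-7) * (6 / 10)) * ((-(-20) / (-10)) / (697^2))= -2772 / 2429045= -0.00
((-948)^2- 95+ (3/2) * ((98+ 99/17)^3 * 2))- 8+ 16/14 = 146369640920/34391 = 4256044.92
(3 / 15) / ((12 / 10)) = 1 / 6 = 0.17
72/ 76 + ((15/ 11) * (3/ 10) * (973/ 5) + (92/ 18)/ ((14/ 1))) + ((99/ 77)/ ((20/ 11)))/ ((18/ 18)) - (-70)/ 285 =3080111/ 37620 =81.87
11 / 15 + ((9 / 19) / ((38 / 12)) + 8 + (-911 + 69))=-4511329 / 5415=-833.12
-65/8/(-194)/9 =65/13968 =0.00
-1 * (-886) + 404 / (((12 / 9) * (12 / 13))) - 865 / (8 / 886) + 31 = -189107 / 2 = -94553.50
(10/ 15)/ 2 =1/ 3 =0.33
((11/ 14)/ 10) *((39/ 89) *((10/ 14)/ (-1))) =-429/ 17444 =-0.02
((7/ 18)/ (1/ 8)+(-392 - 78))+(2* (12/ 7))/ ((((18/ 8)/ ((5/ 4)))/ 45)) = -24014/ 63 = -381.17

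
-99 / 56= -1.77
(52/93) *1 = 0.56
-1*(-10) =10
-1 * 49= -49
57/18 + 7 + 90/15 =97/6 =16.17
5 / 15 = 1 / 3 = 0.33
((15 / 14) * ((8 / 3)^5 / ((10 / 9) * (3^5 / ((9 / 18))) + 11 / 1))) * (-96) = -2621440 / 104139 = -25.17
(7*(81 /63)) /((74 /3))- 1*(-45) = 3357 /74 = 45.36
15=15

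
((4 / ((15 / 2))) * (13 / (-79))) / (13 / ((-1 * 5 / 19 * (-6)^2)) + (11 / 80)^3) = 31948800 / 498586459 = 0.06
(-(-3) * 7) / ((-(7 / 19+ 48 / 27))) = -3591 / 367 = -9.78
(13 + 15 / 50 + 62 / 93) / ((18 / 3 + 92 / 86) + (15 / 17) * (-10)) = -306289 / 38460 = -7.96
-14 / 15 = -0.93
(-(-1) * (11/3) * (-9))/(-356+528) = -33/172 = -0.19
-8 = -8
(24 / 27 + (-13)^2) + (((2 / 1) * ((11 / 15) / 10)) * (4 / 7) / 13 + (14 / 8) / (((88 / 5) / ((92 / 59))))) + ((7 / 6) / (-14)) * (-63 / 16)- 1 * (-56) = 192523510727 / 850449600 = 226.38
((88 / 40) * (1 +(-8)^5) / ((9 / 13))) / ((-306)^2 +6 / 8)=-1.11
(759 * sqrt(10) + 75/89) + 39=3546/89 + 759 * sqrt(10)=2440.01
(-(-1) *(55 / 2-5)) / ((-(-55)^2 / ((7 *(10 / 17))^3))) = -308700 / 594473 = -0.52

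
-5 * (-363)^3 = 239160735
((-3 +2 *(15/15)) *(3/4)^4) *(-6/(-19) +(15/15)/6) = -1485/9728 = -0.15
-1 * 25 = -25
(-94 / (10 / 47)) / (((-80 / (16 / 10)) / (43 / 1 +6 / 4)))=196601 / 500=393.20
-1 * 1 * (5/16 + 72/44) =-343/176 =-1.95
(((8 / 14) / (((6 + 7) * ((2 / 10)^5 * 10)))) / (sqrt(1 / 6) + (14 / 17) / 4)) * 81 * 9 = -92947500 / 5603 + 526702500 * sqrt(6) / 39221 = 16305.55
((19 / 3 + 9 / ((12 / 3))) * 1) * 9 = 77.25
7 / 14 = 1 / 2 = 0.50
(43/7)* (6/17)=258/119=2.17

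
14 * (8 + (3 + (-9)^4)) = 92008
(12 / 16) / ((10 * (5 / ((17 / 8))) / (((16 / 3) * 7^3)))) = 5831 / 100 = 58.31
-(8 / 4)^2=-4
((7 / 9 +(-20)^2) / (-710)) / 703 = -3607 / 4492170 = -0.00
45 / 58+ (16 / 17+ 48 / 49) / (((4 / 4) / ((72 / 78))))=1600905 / 628082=2.55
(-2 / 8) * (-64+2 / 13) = 415 / 26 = 15.96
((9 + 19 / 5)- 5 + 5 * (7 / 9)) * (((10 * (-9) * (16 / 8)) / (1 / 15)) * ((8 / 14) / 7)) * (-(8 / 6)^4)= 10772480 / 1323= 8142.46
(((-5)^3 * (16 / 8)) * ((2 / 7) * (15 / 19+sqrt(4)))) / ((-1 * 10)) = 2650 / 133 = 19.92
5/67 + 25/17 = 1760/1139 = 1.55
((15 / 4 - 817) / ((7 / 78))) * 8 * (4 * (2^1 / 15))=-1353248 / 35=-38664.23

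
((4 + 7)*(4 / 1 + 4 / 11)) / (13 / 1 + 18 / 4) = 96 / 35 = 2.74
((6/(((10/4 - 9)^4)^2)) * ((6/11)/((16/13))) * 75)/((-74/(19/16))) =-25650/25538646419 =-0.00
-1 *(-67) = 67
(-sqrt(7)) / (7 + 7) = -sqrt(7) / 14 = -0.19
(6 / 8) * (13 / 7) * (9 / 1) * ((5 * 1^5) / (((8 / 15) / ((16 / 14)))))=26325 / 196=134.31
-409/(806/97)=-39673/806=-49.22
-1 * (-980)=980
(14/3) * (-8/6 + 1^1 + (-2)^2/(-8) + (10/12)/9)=-280/81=-3.46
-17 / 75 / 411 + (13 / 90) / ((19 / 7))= 20563 / 390450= 0.05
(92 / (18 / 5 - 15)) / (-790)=46 / 4503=0.01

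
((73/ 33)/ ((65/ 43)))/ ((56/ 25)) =15695/ 24024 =0.65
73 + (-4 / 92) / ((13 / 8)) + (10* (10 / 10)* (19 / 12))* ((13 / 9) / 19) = 1197661 / 16146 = 74.18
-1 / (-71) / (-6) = -1 / 426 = -0.00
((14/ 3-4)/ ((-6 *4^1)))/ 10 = -1/ 360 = -0.00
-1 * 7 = -7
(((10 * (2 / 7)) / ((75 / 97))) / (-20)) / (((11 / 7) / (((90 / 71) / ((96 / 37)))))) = -3589 / 62480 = -0.06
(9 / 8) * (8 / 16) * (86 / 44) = 387 / 352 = 1.10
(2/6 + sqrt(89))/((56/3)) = 1/56 + 3 * sqrt(89)/56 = 0.52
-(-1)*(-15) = -15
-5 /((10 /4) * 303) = -2 /303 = -0.01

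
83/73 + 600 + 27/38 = 1669525/2774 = 601.85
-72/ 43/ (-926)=36/ 19909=0.00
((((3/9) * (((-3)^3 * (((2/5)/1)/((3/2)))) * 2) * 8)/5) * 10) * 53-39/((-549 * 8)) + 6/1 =-29751343/7320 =-4064.39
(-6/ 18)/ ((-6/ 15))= 5/ 6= 0.83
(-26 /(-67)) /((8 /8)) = 26 /67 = 0.39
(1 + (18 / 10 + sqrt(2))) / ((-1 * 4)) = -7 / 10 - sqrt(2) / 4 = -1.05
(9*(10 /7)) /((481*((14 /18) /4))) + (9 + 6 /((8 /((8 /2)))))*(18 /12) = 427482 /23569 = 18.14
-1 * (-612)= 612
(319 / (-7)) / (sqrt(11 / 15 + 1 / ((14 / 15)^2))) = -638 *sqrt(82965) / 5531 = -33.22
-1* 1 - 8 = -9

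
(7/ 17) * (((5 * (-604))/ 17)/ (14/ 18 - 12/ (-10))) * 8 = -7610400/ 25721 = -295.88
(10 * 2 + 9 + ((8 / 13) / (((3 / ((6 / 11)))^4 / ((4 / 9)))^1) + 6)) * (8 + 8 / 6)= 1678751396 / 5138991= 326.67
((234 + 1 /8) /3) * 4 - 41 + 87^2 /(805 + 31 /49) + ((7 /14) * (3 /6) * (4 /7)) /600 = 11629239019 /41449800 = 280.56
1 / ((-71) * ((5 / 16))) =-16 / 355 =-0.05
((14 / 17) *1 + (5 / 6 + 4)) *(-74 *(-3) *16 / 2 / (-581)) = -170792 / 9877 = -17.29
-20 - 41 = -61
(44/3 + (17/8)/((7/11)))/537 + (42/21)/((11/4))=755003/992376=0.76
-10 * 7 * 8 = -560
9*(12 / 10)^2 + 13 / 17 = 5833 / 425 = 13.72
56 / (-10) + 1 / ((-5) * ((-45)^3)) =-2551499 / 455625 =-5.60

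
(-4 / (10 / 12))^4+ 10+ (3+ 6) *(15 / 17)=5830817 / 10625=548.78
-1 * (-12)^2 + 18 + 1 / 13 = -1637 / 13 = -125.92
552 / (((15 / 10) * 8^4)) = 23 / 256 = 0.09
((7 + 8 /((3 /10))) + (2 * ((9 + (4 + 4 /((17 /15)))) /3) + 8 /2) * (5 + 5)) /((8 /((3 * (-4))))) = -9377 /34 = -275.79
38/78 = 19/39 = 0.49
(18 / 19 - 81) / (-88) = 1521 / 1672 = 0.91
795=795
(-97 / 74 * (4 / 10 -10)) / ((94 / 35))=8148 / 1739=4.69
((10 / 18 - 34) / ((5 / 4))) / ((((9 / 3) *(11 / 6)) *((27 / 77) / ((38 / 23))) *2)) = -320264 / 27945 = -11.46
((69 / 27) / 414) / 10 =1 / 1620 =0.00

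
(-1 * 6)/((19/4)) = -24/19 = -1.26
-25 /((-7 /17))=425 /7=60.71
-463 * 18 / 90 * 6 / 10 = -1389 / 25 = -55.56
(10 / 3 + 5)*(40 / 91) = 1000 / 273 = 3.66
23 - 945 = -922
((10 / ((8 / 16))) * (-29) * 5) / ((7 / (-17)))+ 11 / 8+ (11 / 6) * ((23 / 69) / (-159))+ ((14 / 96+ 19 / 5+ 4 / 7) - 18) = 5634158263 / 801360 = 7030.75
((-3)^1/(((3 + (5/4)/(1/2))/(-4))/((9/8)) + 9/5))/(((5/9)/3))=-729/26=-28.04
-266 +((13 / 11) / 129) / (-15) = -5661823 / 21285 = -266.00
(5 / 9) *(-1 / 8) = -0.07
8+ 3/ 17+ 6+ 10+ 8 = 547/ 17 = 32.18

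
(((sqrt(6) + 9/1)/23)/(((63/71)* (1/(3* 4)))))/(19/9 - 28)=-7668/37513 - 852* sqrt(6)/37513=-0.26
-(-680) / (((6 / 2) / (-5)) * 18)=-1700 / 27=-62.96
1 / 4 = 0.25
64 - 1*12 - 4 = 48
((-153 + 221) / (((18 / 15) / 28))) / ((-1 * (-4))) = 1190 / 3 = 396.67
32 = 32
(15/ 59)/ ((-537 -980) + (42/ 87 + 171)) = -87/ 460436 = -0.00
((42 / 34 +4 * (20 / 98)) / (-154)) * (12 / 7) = -10254 / 448987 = -0.02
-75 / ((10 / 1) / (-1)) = 15 / 2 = 7.50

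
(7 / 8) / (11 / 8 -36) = -7 / 277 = -0.03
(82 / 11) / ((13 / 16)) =9.17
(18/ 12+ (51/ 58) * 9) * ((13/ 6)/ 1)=1183/ 58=20.40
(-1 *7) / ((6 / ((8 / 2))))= -4.67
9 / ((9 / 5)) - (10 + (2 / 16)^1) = -41 / 8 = -5.12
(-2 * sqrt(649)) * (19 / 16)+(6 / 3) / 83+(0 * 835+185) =124.52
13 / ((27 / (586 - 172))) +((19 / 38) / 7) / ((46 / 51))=385265 / 1932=199.41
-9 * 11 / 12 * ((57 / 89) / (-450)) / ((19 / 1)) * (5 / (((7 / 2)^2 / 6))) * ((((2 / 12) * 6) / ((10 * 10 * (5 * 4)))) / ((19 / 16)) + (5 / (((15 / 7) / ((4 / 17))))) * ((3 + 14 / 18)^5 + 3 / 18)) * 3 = 33243244839739 / 17328458030625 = 1.92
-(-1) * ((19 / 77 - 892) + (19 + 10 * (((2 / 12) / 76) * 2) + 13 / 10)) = -19123079 / 21945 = -871.41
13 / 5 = 2.60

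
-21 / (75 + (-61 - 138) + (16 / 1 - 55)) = 21 / 163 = 0.13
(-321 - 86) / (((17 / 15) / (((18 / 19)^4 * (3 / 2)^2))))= -1441976580 / 2215457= -650.87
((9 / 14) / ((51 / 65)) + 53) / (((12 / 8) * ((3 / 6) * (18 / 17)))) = 12809 / 189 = 67.77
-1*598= -598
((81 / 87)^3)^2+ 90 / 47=71742861873 / 27956696087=2.57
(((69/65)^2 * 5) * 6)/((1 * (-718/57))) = -814131/303355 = -2.68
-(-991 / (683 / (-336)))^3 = -36918053567410176 / 318611987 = -115871514.80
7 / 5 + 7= 42 / 5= 8.40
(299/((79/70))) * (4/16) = 66.23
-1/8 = -0.12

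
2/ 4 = 1/ 2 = 0.50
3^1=3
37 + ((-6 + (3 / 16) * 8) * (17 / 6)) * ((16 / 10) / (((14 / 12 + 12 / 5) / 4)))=1511 / 107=14.12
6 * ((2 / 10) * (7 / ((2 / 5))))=21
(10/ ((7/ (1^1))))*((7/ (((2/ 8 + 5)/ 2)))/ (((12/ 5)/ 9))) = 100/ 7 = 14.29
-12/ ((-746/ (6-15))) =-54/ 373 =-0.14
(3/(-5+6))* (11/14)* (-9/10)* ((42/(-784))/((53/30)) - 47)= 20728521/207760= 99.77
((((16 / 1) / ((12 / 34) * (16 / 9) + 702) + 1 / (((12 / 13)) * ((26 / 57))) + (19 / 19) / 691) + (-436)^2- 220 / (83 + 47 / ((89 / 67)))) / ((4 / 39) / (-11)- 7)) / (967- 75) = -3545923440659681939 / 116626201455120416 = -30.40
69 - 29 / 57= 3904 / 57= 68.49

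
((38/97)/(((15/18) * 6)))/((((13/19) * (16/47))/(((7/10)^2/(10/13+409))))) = 0.00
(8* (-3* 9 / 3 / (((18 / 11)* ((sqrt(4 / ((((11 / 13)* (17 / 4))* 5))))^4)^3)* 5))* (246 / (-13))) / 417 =60266532249122684375 / 18291451731378176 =3294.79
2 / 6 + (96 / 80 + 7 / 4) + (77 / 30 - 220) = -4283 / 20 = -214.15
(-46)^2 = 2116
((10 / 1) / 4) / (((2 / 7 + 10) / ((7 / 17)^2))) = 1715 / 41616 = 0.04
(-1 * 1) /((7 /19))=-19 /7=-2.71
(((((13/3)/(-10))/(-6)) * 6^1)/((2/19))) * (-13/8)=-3211/480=-6.69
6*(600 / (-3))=-1200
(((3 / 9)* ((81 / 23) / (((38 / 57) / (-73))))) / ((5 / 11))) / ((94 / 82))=-2666763 / 10810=-246.69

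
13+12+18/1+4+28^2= 831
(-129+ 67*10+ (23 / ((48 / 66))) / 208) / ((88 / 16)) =900477 / 9152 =98.39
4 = 4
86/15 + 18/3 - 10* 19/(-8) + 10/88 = 11747/330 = 35.60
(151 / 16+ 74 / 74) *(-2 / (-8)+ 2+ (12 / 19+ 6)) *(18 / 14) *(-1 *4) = -1014525 / 2128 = -476.75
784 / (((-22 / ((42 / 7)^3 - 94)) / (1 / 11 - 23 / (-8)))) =-1560258 / 121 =-12894.69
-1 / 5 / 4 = -1 / 20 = -0.05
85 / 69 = 1.23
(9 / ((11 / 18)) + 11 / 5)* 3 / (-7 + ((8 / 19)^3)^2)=-43799715211 / 6032748755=-7.26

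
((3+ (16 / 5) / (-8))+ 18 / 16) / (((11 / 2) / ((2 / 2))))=0.68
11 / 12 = 0.92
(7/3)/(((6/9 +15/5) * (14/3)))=3/22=0.14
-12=-12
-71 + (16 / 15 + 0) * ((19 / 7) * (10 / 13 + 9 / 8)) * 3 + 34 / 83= -2044507 / 37765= -54.14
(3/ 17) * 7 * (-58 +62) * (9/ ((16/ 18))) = 1701/ 34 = 50.03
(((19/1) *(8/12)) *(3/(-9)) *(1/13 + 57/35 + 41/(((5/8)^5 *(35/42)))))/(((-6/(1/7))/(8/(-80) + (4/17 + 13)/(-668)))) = -23782300735034/3814684453125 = -6.23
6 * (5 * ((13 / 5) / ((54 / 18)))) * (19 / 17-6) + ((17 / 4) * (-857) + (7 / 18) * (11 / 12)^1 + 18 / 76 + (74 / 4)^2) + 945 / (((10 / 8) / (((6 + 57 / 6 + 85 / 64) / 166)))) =-77589227371 / 23162976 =-3349.71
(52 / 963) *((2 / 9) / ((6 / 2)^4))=104 / 702027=0.00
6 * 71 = 426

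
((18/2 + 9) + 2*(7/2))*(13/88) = 325/88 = 3.69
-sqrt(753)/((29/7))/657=-7 *sqrt(753)/19053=-0.01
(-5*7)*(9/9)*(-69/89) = 2415/89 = 27.13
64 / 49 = 1.31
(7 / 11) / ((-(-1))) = 7 / 11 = 0.64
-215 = -215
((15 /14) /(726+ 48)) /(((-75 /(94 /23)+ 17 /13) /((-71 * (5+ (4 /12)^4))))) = 6290245 /217621323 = 0.03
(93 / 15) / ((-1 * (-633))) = 0.01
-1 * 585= -585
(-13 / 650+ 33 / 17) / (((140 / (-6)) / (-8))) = 9798 / 14875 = 0.66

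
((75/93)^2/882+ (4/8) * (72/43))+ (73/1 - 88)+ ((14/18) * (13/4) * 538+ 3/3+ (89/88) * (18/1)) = 364829837305/267277164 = 1364.99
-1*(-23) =23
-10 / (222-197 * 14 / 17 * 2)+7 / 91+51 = 44573 / 871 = 51.17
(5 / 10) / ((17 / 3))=3 / 34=0.09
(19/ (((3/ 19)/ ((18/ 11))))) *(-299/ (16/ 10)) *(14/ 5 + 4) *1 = -5504889/ 22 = -250222.23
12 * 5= 60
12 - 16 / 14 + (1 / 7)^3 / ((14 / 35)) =7453 / 686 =10.86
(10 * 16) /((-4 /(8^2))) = -2560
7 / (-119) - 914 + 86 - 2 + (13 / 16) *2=-112667 / 136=-828.43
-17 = -17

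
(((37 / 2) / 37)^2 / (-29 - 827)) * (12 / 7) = -0.00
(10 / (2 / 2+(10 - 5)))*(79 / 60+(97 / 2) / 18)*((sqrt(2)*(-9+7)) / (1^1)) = -361*sqrt(2) / 27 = -18.91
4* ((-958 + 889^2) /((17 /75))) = 236808900 /17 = 13929935.29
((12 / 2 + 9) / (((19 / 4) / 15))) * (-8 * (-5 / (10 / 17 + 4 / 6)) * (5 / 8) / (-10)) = -57375 / 608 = -94.37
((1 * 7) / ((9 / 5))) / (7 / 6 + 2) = 70 / 57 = 1.23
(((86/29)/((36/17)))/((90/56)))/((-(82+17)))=-10234/1162755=-0.01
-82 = -82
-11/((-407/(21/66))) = 7/814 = 0.01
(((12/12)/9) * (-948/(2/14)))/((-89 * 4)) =553/267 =2.07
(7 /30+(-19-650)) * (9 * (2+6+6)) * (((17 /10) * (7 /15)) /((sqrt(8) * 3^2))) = -2626.11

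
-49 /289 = -0.17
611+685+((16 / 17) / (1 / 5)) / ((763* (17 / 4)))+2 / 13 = 3715547110 / 2866591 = 1296.16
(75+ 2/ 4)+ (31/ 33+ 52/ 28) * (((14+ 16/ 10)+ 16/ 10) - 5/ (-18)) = 235073/ 1890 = 124.38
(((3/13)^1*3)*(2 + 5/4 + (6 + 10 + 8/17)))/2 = 12069/1768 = 6.83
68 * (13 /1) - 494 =390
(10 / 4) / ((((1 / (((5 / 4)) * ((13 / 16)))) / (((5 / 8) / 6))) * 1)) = 0.26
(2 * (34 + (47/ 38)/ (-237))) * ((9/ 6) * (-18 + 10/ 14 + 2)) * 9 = -294829191/ 21014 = -14030.13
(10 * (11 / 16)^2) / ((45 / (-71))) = -8591 / 1152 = -7.46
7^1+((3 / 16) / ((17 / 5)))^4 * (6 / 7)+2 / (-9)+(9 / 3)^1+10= 3410074262363 / 172419416064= 19.78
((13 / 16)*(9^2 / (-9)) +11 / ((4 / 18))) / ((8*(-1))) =-675 / 128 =-5.27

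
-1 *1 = -1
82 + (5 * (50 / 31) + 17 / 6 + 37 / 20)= 176231 / 1860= 94.75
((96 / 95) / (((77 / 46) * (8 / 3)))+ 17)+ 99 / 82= 11057087 / 599830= 18.43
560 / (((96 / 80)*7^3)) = 200 / 147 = 1.36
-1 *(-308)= 308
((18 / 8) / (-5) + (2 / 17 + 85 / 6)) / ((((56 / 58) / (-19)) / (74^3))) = -393835230133 / 3570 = -110317991.63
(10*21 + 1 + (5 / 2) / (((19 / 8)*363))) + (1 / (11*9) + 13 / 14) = 61393963 / 289674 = 211.94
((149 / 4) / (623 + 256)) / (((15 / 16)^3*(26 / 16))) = 1220608 / 38566125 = 0.03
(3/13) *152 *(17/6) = 1292/13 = 99.38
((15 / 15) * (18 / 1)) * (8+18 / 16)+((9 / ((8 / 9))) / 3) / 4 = 5283 / 32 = 165.09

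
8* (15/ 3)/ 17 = 40/ 17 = 2.35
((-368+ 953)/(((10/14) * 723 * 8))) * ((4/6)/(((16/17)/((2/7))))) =221/7712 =0.03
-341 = -341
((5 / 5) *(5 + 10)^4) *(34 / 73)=1721250 / 73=23578.77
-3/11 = -0.27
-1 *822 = -822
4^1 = 4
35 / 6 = 5.83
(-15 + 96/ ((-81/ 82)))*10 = -30290/ 27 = -1121.85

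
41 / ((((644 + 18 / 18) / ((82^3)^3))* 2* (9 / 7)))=24053405483793102592 / 5805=4143566836140069.35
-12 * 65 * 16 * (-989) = 12342720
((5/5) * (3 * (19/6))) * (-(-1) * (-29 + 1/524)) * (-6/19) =45585/524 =86.99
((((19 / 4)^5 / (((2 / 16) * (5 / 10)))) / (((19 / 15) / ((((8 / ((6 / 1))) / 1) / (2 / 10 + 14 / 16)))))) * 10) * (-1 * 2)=-757680.23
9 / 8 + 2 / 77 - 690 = -424331 / 616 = -688.85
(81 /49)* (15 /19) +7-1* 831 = -822.69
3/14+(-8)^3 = -7165/14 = -511.79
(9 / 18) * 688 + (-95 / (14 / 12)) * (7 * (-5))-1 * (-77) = 3271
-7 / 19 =-0.37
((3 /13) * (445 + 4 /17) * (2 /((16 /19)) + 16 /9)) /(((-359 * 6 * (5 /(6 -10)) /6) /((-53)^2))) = 2670.87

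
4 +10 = 14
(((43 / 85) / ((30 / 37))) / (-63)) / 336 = -1591 / 53978400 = -0.00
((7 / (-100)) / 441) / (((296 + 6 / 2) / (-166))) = 83 / 941850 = 0.00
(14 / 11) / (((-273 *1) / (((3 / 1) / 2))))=-1 / 143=-0.01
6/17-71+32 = -657/17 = -38.65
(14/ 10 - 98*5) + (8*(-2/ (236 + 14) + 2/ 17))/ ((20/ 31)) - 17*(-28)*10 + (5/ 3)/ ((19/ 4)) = 2587902547/ 605625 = 4273.11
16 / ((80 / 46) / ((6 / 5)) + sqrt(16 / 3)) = -3450 / 481 + 3174* sqrt(3) / 481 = 4.26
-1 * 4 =-4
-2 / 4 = -1 / 2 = -0.50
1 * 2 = 2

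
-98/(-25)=98/25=3.92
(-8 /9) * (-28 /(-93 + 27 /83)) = -4648 /17307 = -0.27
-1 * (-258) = 258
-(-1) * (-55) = -55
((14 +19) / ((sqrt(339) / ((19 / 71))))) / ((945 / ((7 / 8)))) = 209 * sqrt(339) / 8664840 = 0.00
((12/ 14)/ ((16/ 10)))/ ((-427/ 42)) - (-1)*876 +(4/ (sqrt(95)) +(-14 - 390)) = 4*sqrt(95)/ 95 +403043/ 854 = 472.36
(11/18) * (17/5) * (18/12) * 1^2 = 187/60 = 3.12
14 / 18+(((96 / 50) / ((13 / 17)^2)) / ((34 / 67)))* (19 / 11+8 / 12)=6803957 / 418275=16.27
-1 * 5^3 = -125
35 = 35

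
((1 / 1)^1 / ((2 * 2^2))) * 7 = 7 / 8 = 0.88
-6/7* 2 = -12/7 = -1.71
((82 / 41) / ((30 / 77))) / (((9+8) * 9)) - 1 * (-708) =1624937 / 2295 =708.03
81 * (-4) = -324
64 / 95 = 0.67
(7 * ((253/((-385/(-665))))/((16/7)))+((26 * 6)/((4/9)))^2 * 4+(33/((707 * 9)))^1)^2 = 281206527881498698249/1151652096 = 244176630128.32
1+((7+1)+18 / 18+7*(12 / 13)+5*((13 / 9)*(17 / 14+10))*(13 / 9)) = 1967321 / 14742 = 133.45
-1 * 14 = -14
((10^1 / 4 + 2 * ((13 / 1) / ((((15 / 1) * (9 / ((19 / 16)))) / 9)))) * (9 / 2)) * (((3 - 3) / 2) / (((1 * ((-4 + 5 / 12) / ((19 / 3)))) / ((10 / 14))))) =0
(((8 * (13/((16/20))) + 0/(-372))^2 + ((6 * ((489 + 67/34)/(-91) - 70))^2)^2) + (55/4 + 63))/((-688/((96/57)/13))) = -959407446136852009696151/121662478406179802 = -7885812.11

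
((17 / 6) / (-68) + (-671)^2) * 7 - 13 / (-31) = 2344855223 / 744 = 3151687.13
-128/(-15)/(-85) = -128/1275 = -0.10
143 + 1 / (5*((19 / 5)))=2718 / 19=143.05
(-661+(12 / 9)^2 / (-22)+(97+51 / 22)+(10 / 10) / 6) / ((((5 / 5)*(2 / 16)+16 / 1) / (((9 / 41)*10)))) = -4447840 / 58179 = -76.45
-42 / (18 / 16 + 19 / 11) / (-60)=308 / 1255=0.25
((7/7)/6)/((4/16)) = 2/3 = 0.67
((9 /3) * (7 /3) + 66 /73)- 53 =-3292 /73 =-45.10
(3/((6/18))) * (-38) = -342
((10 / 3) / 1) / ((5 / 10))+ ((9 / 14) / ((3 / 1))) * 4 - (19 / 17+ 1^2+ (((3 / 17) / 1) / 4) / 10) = 77137 / 14280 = 5.40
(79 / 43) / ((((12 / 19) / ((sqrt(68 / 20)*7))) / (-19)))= -199633*sqrt(85) / 2580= -713.38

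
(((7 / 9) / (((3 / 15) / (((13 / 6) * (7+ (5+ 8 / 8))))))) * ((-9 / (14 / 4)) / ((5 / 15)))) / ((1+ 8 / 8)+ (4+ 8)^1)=-845 / 14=-60.36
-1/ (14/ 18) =-9/ 7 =-1.29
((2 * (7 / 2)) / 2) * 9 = 63 / 2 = 31.50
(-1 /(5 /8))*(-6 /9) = 16 /15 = 1.07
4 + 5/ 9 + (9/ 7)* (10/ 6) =422/ 63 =6.70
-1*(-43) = 43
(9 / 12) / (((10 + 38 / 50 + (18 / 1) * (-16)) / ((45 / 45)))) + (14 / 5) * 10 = 776197 / 27724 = 28.00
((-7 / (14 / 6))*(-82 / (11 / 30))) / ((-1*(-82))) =8.18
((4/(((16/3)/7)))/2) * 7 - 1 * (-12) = 243/8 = 30.38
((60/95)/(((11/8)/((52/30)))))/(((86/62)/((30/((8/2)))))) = 38688/8987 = 4.30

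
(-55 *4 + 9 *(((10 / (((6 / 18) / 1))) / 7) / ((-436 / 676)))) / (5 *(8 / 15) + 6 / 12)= -1280940 / 14497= -88.36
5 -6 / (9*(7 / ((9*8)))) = -13 / 7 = -1.86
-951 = -951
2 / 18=1 / 9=0.11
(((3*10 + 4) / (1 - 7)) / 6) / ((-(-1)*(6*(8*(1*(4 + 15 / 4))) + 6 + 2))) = -17 / 6840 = -0.00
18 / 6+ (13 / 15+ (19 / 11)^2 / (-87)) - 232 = -4003201 / 17545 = -228.17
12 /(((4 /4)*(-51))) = -0.24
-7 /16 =-0.44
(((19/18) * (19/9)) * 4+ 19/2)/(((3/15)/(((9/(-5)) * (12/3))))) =-5966/9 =-662.89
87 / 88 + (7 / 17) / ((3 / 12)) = 3943 / 1496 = 2.64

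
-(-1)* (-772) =-772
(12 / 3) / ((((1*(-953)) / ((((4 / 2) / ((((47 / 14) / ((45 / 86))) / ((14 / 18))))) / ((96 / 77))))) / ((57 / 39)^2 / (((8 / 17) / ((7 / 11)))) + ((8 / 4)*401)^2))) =-5468433477535 / 10415878304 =-525.01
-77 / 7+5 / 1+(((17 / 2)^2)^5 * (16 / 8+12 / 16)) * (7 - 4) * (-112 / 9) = -155231530339181 / 768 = -202124388462.48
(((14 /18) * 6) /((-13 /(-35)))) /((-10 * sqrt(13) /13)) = -4.53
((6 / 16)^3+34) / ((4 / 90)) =784575 / 1024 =766.19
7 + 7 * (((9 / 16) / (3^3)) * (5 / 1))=371 / 48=7.73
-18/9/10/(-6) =1/30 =0.03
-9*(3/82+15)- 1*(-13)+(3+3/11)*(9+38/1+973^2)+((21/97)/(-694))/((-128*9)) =36122589919433173/11658400512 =3098417.31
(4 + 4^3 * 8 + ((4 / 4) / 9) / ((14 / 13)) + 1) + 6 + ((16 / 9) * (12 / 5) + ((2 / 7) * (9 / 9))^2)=2326061 / 4410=527.45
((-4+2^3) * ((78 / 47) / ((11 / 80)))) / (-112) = -1560 / 3619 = -0.43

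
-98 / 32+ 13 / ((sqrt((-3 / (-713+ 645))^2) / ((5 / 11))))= 69103 / 528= 130.88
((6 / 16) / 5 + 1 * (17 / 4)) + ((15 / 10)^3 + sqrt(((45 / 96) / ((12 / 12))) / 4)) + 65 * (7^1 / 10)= sqrt(30) / 16 + 266 / 5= 53.54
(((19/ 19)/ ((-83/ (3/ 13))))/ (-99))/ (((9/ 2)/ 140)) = 280/ 320463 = 0.00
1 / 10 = 0.10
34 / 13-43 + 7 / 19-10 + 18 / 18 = -49.02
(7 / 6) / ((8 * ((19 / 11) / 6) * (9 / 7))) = 539 / 1368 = 0.39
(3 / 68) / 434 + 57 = 1682187 / 29512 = 57.00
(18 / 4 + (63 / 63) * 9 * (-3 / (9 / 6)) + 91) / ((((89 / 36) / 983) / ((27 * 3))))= 2496046.85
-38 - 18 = -56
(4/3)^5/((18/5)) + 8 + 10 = 41926/2187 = 19.17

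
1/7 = 0.14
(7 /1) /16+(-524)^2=4393223 /16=274576.44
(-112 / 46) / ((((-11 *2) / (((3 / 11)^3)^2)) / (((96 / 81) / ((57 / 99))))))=72576 / 774172157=0.00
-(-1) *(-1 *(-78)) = 78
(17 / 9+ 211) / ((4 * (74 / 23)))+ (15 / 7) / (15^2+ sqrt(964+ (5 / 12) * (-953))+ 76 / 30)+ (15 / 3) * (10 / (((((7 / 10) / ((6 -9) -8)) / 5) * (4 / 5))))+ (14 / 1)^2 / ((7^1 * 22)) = -1651897190865589 / 337611757626 -2250 * sqrt(20409) / 322588357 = -4892.89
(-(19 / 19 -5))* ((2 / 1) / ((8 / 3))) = 3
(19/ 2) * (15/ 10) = 57/ 4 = 14.25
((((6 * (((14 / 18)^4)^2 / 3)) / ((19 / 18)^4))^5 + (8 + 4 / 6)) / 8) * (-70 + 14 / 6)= -73.31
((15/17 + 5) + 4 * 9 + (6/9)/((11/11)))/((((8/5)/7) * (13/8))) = 75950/663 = 114.56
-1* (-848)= 848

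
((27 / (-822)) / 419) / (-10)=9 / 1148060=0.00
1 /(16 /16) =1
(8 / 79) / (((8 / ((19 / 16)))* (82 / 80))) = 95 / 6478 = 0.01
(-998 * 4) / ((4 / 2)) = -1996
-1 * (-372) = 372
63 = 63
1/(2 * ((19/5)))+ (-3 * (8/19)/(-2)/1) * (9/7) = 251/266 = 0.94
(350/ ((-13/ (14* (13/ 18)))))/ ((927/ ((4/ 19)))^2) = -39200/ 2791959921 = -0.00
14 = 14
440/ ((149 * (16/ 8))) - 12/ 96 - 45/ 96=4209/ 4768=0.88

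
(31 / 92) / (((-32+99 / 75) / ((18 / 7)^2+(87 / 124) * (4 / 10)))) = -523515 / 6915272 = -0.08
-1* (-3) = 3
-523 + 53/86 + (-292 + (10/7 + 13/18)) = -2200339/2709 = -812.23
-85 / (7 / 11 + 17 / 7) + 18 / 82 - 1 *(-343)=3052647 / 9676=315.49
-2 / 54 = -1 / 27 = -0.04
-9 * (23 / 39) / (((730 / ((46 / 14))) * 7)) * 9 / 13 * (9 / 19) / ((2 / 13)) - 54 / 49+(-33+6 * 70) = 6818835033 / 17670380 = 385.89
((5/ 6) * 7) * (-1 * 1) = -35/ 6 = -5.83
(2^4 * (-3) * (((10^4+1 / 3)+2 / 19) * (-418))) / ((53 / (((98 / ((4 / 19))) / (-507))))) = -93402016400 / 26871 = -3475941.22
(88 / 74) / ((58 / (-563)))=-11.54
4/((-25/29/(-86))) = 9976/25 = 399.04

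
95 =95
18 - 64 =-46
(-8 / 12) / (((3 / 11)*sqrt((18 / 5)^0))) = -22 / 9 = -2.44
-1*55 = -55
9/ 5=1.80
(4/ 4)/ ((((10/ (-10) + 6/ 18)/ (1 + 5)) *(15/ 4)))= -12/ 5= -2.40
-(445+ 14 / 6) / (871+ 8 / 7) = -0.51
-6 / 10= -3 / 5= -0.60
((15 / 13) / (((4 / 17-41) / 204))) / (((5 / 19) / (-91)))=21964 / 11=1996.73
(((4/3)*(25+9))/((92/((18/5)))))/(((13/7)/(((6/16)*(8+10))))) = 9639/1495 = 6.45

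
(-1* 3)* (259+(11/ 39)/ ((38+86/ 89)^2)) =-121485056555/ 156351312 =-777.00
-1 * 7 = -7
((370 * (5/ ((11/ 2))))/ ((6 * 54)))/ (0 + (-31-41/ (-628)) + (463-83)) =0.00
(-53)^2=2809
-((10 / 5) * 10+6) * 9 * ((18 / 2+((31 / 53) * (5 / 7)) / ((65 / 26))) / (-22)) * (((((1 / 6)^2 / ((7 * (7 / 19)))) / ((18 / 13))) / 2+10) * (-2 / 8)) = -28087944131 / 115182144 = -243.86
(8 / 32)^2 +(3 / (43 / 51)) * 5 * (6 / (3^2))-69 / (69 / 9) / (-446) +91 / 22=27136807 / 1687664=16.08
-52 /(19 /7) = -364 /19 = -19.16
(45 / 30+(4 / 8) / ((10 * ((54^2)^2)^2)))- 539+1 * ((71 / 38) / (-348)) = -428266870368083210329 / 796767613957278720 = -537.51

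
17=17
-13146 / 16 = -6573 / 8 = -821.62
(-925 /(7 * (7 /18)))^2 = 277222500 /2401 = 115461.27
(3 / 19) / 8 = 3 / 152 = 0.02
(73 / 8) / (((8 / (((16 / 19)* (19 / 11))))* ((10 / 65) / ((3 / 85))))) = 2847 / 7480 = 0.38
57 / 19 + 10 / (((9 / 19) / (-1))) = -163 / 9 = -18.11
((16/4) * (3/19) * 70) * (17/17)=840/19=44.21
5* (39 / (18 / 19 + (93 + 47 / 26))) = 96330 / 47303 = 2.04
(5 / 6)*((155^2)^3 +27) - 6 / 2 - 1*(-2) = 34668112539127 / 3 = 11556037513042.33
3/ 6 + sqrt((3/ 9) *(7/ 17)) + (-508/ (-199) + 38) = sqrt(357)/ 51 + 16339/ 398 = 41.42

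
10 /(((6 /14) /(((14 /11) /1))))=980 /33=29.70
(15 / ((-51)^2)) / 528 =5 / 457776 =0.00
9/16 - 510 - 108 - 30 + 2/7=-72481/112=-647.15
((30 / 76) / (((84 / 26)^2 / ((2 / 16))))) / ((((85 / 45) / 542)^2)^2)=9967417632595215 / 311032204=32046256.00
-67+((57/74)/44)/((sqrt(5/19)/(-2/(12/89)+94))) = -64.30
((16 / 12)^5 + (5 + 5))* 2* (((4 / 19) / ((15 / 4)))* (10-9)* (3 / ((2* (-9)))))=-55264 / 207765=-0.27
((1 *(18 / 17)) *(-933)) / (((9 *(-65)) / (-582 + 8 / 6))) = -83348 / 85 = -980.56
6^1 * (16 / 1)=96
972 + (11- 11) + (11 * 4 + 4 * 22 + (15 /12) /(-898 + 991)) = 410693 /372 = 1104.01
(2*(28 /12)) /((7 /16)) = 32 /3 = 10.67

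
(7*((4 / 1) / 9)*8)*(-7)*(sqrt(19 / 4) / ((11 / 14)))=-10976*sqrt(19) / 99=-483.27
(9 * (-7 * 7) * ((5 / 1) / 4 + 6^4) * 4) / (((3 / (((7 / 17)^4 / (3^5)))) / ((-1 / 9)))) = 610480661 / 60886809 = 10.03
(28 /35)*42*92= 15456 /5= 3091.20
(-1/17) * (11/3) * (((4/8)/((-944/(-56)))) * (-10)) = 385/6018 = 0.06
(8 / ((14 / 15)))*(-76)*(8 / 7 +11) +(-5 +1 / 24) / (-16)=-148832569 / 18816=-7909.89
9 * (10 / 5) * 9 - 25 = 137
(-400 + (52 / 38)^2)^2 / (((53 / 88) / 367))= 667125171732096 / 6907013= 96586639.08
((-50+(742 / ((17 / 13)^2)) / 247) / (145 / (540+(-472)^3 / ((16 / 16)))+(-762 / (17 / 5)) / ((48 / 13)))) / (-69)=-55711169766464 / 4836514285307655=-0.01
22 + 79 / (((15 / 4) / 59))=1264.93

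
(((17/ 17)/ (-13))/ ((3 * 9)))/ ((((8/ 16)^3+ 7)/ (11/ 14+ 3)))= -212/ 140049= -0.00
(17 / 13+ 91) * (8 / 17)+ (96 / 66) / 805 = 85011536 / 1956955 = 43.44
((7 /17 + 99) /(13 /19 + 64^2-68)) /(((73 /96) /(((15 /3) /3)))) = 1027520 /18998469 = 0.05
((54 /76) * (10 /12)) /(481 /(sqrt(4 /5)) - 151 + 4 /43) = 12556215 /37439575259 + 40021605 * sqrt(5) /74879150518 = 0.00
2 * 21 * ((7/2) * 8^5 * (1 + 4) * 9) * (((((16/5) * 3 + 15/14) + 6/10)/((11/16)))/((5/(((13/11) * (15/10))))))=762277920768/605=1259963505.40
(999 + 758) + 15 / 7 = 12314 / 7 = 1759.14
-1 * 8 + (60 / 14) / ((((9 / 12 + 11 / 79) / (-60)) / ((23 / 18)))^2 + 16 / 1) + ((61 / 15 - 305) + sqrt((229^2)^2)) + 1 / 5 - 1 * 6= 462595734315151642 / 8874477050145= 52126.53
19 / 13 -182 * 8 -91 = -1545.54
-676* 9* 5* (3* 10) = -912600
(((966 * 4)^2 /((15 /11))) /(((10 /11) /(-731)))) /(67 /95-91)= 2090977394352 /21445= 97504191.86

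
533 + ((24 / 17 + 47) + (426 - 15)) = 16871 / 17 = 992.41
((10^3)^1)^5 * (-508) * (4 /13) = -2032000000000000000 /13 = -156307692307692307.69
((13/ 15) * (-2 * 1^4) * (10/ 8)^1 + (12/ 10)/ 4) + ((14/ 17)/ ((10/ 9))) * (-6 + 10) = 56/ 51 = 1.10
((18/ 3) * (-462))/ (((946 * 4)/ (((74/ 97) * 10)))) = -5.59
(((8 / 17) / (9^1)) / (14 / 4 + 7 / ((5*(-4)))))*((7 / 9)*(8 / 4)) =320 / 12393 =0.03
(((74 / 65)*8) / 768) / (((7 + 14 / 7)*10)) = 37 / 280800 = 0.00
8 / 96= 0.08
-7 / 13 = -0.54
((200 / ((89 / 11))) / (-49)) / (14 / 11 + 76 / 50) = -75625 / 418656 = -0.18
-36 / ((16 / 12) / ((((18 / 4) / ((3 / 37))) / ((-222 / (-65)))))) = -1755 / 4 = -438.75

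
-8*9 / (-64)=9 / 8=1.12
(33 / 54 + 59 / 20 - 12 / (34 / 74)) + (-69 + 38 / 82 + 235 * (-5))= -158844043 / 125460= -1266.09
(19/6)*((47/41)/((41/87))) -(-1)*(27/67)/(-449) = 778968677/101139046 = 7.70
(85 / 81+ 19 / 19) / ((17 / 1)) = 166 / 1377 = 0.12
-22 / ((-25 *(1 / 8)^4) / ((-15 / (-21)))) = 90112 / 35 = 2574.63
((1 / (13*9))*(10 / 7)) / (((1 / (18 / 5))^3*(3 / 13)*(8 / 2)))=108 / 175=0.62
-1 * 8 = -8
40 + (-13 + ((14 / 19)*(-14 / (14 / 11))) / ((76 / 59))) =20.71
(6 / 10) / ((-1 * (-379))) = 3 / 1895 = 0.00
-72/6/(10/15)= -18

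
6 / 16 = 3 / 8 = 0.38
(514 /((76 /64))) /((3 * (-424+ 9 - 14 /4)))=-16448 /47709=-0.34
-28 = -28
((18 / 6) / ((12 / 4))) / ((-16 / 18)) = -9 / 8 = -1.12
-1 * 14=-14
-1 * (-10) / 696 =5 / 348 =0.01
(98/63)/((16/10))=35/36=0.97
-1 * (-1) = 1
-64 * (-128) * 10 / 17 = 81920 / 17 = 4818.82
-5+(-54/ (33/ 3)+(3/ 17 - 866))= -163762/ 187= -875.73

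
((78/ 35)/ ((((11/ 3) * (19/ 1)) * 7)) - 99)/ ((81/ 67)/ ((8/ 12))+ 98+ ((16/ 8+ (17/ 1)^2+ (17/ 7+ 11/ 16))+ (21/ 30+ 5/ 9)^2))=-2200783523760/ 8792556585197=-0.25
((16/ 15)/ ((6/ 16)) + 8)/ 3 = 488/ 135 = 3.61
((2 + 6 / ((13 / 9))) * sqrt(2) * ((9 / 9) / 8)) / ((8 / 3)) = 15 * sqrt(2) / 52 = 0.41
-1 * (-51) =51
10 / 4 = 5 / 2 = 2.50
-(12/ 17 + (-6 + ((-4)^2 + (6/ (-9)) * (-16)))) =-21.37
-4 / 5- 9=-49 / 5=-9.80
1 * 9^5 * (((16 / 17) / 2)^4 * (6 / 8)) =181398528 / 83521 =2171.89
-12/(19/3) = -36/19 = -1.89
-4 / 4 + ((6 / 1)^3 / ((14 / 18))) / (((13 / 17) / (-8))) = -264475 / 91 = -2906.32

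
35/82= 0.43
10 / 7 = 1.43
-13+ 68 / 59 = -699 / 59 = -11.85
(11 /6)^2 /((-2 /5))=-605 /72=-8.40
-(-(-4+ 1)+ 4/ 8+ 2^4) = -39/ 2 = -19.50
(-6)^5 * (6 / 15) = -15552 / 5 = -3110.40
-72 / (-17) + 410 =7042 / 17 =414.24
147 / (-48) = -49 / 16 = -3.06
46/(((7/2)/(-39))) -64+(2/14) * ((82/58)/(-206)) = -24111105/41818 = -576.57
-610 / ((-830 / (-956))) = -58316 / 83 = -702.60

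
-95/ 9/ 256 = -95/ 2304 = -0.04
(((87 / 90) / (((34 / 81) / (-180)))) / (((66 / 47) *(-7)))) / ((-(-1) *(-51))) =-36801 / 44506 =-0.83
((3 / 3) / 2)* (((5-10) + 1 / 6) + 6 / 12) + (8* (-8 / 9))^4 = 33526001 / 13122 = 2554.95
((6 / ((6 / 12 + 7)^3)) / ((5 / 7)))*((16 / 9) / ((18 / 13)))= 11648 / 455625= 0.03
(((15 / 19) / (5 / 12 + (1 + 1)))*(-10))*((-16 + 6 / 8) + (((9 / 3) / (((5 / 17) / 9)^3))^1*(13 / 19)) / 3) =-3349748322 / 52345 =-63993.66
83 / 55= 1.51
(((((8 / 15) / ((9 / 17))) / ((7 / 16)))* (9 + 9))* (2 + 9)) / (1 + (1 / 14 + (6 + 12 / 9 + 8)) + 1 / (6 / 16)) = 95744 / 4005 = 23.91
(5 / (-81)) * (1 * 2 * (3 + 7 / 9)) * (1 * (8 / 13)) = -2720 / 9477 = -0.29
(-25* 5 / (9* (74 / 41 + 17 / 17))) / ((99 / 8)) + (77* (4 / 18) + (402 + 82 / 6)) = 8860715 / 20493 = 432.38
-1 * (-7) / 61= 7 / 61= 0.11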